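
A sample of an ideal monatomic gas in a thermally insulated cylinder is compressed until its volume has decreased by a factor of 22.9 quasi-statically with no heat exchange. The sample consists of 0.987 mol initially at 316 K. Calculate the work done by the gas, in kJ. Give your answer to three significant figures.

W ≈ -27.5 kJ

Adiabatic: T₁V₁^(γ−1) = T₂V₂^(γ−1) ⇒ T₂ = T₁ (V₁/V₂)^(γ−1).
γ = 5/3 for a monatomic ideal gas, so γ−1 = 2/3.
T₂ = 316 × 22.9^(2/3) = 2548 K.
Q = 0, so ΔU = W_on_gas = nCᵥΔT with Cᵥ = R/(γ−1) = 12.47 J/(mol·K).
ΔU = 0.987 × 12.47 × (2548 − 316) = 27480 J.
Work done by the gas = −ΔU = -27480 J.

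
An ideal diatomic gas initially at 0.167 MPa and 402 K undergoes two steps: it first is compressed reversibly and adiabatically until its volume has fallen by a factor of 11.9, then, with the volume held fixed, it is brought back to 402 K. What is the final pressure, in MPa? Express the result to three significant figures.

P₃ ≈ 1.99 MPa

For a diatomic ideal gas γ = 7/5.
Adiabatic step (PV^γ = const): P₂ = 0.167×11.9^(7/5) = 5.352 MPa; T₂ = 402×11.9^(2/5) = 1083 K.
Isochoric: P₃ = P₂(T₃/T₂) = 5.352 × (402/1083) = 1.987 MPa.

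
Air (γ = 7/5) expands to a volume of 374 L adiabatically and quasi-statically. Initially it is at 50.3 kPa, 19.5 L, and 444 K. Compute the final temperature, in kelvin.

T₂ ≈ 136 K

For a reversible adiabat TV^(γ−1) is constant, so T₂ = T₁ (V₁/V₂)^(γ−1).
T₂ = 444 × (19.5/374)^(2/5) = 136.2 K.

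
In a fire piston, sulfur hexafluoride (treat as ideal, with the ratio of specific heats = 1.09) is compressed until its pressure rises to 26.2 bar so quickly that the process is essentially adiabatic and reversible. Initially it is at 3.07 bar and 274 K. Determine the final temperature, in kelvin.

Adiabatic: T₂/T₁ = (P₂/P₁)^((γ−1)/γ).
T₂ = 274 × (26.2/3.07)^(0.0826) = 327.1 K.

T₂ ≈ 327 K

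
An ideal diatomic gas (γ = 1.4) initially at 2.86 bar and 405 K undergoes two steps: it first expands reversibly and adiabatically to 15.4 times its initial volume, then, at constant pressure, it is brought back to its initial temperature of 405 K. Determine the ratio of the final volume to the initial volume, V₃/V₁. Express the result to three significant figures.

Adiabatic step: V₂/V₁ = 15.4; T₂ = T₁·(1/15.4)^(0.4) = 135.7 K.
Isobaric step: V₃/V₂ = T₃/T₂ = 405/135.7.
V₃/V₁ = (V₂/V₁)(V₃/V₂) = 15.4 × (405/135.7) = 45.98.

V₃/V₁ ≈ 46.0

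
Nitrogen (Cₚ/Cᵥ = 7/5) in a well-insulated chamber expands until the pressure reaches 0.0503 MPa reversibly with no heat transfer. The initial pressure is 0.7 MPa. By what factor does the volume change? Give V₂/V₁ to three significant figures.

V₂/V₁ ≈ 6.56

From PV^γ = const, V₂/V₁ = (P₁/P₂)^(1/γ).
V₂/V₁ = (0.7/0.0503)^(5/7) = 6.559.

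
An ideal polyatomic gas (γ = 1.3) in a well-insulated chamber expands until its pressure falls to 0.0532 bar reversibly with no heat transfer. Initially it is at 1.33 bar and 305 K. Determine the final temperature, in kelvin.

T₂ ≈ 145 K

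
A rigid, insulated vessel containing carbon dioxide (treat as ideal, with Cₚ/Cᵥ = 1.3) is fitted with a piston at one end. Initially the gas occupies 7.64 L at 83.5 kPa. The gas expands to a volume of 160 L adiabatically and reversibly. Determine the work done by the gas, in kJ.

P₂ = P₁(V₁/V₂)^γ = 83.5×(7.64/160)^(1.3) = 1.601 kPa.
For a reversible adiabat, W_by_gas = (P₁V₁ − P₂V₂)/(γ−1).
W_by = (83500×0.00764 − 1601×0.16) / (0.3) = 1273 J.

W ≈ 1.27 kJ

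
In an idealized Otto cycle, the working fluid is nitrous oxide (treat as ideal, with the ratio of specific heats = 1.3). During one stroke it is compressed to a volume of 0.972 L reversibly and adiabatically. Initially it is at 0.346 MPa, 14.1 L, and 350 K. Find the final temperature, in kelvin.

T₂ ≈ 781 K

For a reversible adiabat TV^(γ−1) is constant, so T₂ = T₁ (V₁/V₂)^(γ−1).
T₂ = 350 × (14.1/0.972)^(0.3) = 780.8 K.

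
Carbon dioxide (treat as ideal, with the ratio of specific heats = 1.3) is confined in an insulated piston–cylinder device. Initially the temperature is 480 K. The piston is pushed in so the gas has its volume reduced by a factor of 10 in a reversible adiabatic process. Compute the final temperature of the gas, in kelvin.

For a reversible adiabat TV^(γ−1) is constant, so T₂ = T₁ (V₁/V₂)^(γ−1).
T₂ = 480 × 10^(0.3) = 957.7 K.

T₂ ≈ 958 K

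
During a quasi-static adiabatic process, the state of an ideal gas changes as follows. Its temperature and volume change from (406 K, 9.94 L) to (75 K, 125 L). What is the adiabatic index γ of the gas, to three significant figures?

γ ≈ 1.67

TV^(γ−1) = const ⇒ γ − 1 = ln(T₂/T₁) / ln(V₁/V₂).
γ = 1 + ln(75/406) / ln(9.94/125) = 1.667.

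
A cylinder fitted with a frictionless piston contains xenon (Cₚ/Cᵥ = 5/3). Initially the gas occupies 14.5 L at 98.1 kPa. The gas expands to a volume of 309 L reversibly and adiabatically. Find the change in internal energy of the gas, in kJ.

P₂ = P₁(V₁/V₂)^γ = 98.1×(14.5/309)^(5/3) = 0.5989 kPa.
For a reversible adiabat, W_by_gas = (P₁V₁ − P₂V₂)/(γ−1).
W_by = (98100×0.0145 − 598.9×0.309) / (2/3) = 1856 J.
Q = 0 ⇒ ΔU = −W_by = -1856 J.

ΔU ≈ -1.86 kJ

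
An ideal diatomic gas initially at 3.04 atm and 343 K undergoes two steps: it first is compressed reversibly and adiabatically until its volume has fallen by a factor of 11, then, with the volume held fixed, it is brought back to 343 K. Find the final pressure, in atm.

P₃ ≈ 33.4 atm

For a diatomic ideal gas γ = 7/5.
Adiabatic step (PV^γ = const): P₂ = 3.04×11^(7/5) = 87.26 atm; T₂ = 343×11^(2/5) = 895.1 K.
Isochoric: P₃ = P₂(T₃/T₂) = 87.26 × (343/895.1) = 33.44 atm.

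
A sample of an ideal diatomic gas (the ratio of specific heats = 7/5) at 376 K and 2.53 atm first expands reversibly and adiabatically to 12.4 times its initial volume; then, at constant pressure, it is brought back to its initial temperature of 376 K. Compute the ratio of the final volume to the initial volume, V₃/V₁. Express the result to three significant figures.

V₃/V₁ ≈ 33.9

Adiabatic step: V₂/V₁ = 12.4; T₂ = T₁·(1/12.4)^(2/5) = 137.3 K.
Isobaric step: V₃/V₂ = T₃/T₂ = 376/137.3.
V₃/V₁ = (V₂/V₁)(V₃/V₂) = 12.4 × (376/137.3) = 33.95.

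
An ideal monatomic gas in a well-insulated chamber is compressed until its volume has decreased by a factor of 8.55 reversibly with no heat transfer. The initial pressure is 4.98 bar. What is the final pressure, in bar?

P₂ ≈ 178 bar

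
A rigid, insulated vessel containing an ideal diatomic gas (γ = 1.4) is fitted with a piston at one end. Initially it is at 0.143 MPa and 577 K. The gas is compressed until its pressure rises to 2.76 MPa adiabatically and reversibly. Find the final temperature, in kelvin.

Adiabatic: T₂/T₁ = (P₂/P₁)^((γ−1)/γ).
T₂ = 577 × (2.76/0.143)^(0.286) = 1344 K.

T₂ ≈ 1340 K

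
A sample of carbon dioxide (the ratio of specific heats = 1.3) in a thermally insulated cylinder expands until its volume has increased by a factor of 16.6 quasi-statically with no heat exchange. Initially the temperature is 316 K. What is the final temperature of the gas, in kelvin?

T₂ ≈ 136 K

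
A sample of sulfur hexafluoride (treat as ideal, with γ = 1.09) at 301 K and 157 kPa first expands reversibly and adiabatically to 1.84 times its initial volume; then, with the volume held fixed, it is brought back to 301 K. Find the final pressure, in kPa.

Adiabatic step (PV^γ = const): P₂ = 157×(1/1.84)^(1.09) = 80.77 kPa; T₂ = 301×(1/1.84)^(0.09) = 284.9 K.
Isochoric: P₃ = P₂(T₃/T₂) = 80.77 × (301/284.9) = 85.33 kPa.

P₃ ≈ 85.3 kPa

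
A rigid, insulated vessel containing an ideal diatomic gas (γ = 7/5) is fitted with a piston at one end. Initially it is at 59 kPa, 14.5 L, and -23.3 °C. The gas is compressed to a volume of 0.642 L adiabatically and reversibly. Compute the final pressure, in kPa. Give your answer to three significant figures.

Since PV^γ is constant along a reversible adiabat, P₂ = P₁ (V₁/V₂)^γ.
P₂ = 59 × (14.5/0.642)^(7/5) = 4637 kPa.

P₂ ≈ 4640 kPa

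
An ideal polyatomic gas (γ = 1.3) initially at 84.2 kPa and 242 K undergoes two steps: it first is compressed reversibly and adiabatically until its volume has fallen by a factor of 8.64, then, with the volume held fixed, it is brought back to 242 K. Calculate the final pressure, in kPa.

Adiabatic step (PV^γ = const): P₂ = 84.2×8.64^(1.3) = 1389 kPa; T₂ = 242×8.64^(0.3) = 462.1 K.
Isochoric: P₃ = P₂(T₃/T₂) = 1389 × (242/462.1) = 727.5 kPa.

P₃ ≈ 727 kPa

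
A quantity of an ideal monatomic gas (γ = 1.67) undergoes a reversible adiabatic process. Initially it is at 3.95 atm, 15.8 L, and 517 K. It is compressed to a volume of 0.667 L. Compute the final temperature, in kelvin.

Adiabatic: T₁V₁^(γ−1) = T₂V₂^(γ−1) ⇒ T₂ = T₁ (V₁/V₂)^(γ−1).
T₂ = 517 × (15.8/0.667)^(0.67) = 4309 K.

T₂ ≈ 4310 K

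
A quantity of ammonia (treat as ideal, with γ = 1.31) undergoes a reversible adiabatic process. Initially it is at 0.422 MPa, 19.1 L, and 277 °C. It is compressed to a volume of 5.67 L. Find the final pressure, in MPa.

Since PV^γ is constant along a reversible adiabat, P₂ = P₁ (V₁/V₂)^γ.
P₂ = 0.422 × (19.1/5.67)^(1.31) = 2.071 MPa.

P₂ ≈ 2.07 MPa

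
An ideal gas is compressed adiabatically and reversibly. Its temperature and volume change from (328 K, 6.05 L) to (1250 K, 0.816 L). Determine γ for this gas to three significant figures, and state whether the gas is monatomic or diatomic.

γ ≈ 1.67; monatomic

TV^(γ−1) = const ⇒ γ − 1 = ln(T₂/T₁) / ln(V₁/V₂).
γ = 1 + ln(1250/328) / ln(6.05/0.816) = 1.668.
γ ≈ 1.67 is close to 5/3, so the gas is monatomic.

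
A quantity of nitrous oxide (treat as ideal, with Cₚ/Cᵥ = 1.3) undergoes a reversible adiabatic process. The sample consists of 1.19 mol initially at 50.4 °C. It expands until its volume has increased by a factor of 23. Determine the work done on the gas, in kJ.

Adiabatic: T₁V₁^(γ−1) = T₂V₂^(γ−1) ⇒ T₂ = T₁ (V₁/V₂)^(γ−1).
T₁ = 50.4 °C = 323.5 K.
T₂ = 323.5 × (1/23)^(0.3) = 126.3 K.
Q = 0, so ΔU = W_on_gas = nCᵥΔT with Cᵥ = R/(γ−1) = 27.71 J/(mol·K).
ΔU = 1.19 × 27.71 × (126.3 − 323.5) = -6505 J.

W ≈ -6.50 kJ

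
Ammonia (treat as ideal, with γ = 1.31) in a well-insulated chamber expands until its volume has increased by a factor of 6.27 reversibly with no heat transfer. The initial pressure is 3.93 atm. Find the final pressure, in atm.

P₂ ≈ 0.355 atm

Since PV^γ is constant along a reversible adiabat, P₂ = P₁ (V₁/V₂)^γ.
P₂ = 3.93 × (1/6.27)^(1.31) = 0.3548 atm.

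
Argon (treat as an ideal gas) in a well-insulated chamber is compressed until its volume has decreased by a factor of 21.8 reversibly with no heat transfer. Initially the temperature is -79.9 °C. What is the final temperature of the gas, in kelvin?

T₂ ≈ 1510 K

For a reversible adiabat TV^(γ−1) is constant, so T₂ = T₁ (V₁/V₂)^(γ−1).
For a monatomic ideal gas γ = 5/3, so γ−1 = 2/3.
T₁ = -79.9 °C = 193.2 K.
T₂ = 193.2 × 21.8^(2/3) = 1508 K.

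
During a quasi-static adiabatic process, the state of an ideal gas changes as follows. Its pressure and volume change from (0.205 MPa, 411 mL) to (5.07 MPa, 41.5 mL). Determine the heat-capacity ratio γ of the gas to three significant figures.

γ ≈ 1.40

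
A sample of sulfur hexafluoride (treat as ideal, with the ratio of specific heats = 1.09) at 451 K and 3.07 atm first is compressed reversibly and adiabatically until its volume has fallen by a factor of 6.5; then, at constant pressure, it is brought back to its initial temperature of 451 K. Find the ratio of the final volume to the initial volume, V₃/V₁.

Adiabatic step: V₂/V₁ = 0.1538; T₂ = T₁·6.5^(0.09) = 533.8 K.
Isobaric step: V₃/V₂ = T₃/T₂ = 451/533.8.
V₃/V₁ = (V₂/V₁)(V₃/V₂) = 0.1538 × (451/533.8) = 0.13.

V₃/V₁ ≈ 0.130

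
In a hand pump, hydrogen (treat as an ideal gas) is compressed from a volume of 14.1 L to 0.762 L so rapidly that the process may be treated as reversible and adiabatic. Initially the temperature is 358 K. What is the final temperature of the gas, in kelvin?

For a reversible adiabat TV^(γ−1) is constant, so T₂ = T₁ (V₁/V₂)^(γ−1).
For a diatomic ideal gas γ = 7/5, so γ−1 = 2/5.
T₂ = 358 × (14.1/0.762)^(2/5) = 1150 K.

T₂ ≈ 1150 K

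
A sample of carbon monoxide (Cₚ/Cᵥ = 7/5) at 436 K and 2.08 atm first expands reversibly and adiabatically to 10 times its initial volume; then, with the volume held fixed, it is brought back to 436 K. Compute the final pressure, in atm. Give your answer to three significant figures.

P₃ ≈ 0.208 atm

Adiabatic step (PV^γ = const): P₂ = 2.08×(1/10)^(7/5) = 0.08281 atm; T₂ = 436×(1/10)^(2/5) = 173.6 K.
Isochoric: P₃ = P₂(T₃/T₂) = 0.08281 × (436/173.6) = 0.208 atm.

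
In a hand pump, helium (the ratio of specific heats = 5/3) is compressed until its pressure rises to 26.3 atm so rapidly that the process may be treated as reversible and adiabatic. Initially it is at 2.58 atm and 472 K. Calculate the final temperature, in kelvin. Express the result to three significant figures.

Along an adiabat T P^((1−γ)/γ) is constant, so T₂ = T₁ (P₂/P₁)^((γ−1)/γ).
T₂ = 472 × (26.3/2.58)^(2/5) = 1195 K.

T₂ ≈ 1190 K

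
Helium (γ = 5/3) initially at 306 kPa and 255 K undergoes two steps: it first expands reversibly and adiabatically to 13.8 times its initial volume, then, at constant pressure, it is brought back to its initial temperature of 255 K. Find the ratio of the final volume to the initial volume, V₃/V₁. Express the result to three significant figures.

Adiabatic step: V₂/V₁ = 13.8; T₂ = T₁·(1/13.8)^(2/3) = 44.32 K.
Isobaric step: V₃/V₂ = T₃/T₂ = 255/44.32.
V₃/V₁ = (V₂/V₁)(V₃/V₂) = 13.8 × (255/44.32) = 79.4.

V₃/V₁ ≈ 79.4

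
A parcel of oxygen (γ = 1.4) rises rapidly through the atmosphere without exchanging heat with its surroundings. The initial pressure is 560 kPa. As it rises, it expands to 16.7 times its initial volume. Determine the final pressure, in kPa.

Since PV^γ is constant along a reversible adiabat, P₂ = P₁ (V₁/V₂)^γ.
P₂ = 560 × (1/16.7)^(1.4) = 10.87 kPa.

P₂ ≈ 10.9 kPa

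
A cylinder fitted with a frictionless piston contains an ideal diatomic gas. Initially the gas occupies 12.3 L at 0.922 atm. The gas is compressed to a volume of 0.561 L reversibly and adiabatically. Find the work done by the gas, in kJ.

W ≈ -7.01 kJ

γ = 7/5 for a diatomic ideal gas.
P₂ = P₁(V₁/V₂)^γ = 0.922×(12.3/0.561)^(7/5) = 69.51 atm.
For a reversible adiabat, W_by_gas = (P₁V₁ − P₂V₂)/(γ−1).
W_by = (93420×0.0123 − 7.043×10^6×0.000561) / (2/5) = -7005 J.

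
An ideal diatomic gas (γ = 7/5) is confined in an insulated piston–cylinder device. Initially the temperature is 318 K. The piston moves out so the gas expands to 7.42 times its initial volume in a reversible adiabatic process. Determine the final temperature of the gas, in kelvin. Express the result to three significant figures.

T₂ ≈ 143 K

Adiabatic: T₁V₁^(γ−1) = T₂V₂^(γ−1) ⇒ T₂ = T₁ (V₁/V₂)^(γ−1).
T₂ = 318 × (1/7.42)^(2/5) = 142.6 K.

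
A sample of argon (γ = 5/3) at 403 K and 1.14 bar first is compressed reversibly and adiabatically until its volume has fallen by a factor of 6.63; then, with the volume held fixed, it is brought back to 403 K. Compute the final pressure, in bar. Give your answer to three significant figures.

P₃ ≈ 7.56 bar

Adiabatic step (PV^γ = const): P₂ = 1.14×6.63^(5/3) = 26.67 bar; T₂ = 403×6.63^(2/3) = 1422 K.
Isochoric: P₃ = P₂(T₃/T₂) = 26.67 × (403/1422) = 7.558 bar.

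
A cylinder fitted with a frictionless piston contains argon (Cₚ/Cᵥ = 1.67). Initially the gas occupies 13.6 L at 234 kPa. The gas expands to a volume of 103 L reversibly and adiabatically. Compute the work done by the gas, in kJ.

W ≈ 3.53 kJ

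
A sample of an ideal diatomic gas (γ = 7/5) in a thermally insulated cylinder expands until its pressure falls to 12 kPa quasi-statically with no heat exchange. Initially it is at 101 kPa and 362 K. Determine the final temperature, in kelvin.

Along an adiabat T P^((1−γ)/γ) is constant, so T₂ = T₁ (P₂/P₁)^((γ−1)/γ).
T₂ = 362 × (12/101)^(2/7) = 197 K.

T₂ ≈ 197 K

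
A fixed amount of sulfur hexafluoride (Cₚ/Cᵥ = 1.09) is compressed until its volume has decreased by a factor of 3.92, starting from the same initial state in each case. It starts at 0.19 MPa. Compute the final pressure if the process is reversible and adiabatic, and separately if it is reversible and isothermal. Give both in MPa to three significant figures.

adiabatic: 0.842 MPa; isothermal: 0.745 MPa

Isothermal: P₂ = P₁(V₁/V₂) = 0.19×3.92 = 0.7448 MPa.
Adiabatic: P₂ = P₁(V₁/V₂)^γ = 0.19×3.92^(1.09) = 0.8422 MPa.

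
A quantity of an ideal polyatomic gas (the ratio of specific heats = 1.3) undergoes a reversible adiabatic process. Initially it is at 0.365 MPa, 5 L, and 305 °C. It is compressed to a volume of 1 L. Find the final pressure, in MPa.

Since PV^γ is constant along a reversible adiabat, P₂ = P₁ (V₁/V₂)^γ.
P₂ = 0.365 × (5/1)^(1.3) = 2.958 MPa.

P₂ ≈ 2.96 MPa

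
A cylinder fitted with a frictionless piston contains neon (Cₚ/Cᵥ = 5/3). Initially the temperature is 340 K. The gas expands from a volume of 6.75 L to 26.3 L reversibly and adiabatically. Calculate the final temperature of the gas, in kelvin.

T₂ ≈ 137 K

Adiabatic: T₁V₁^(γ−1) = T₂V₂^(γ−1) ⇒ T₂ = T₁ (V₁/V₂)^(γ−1).
T₂ = 340 × (6.75/26.3)^(2/3) = 137.3 K.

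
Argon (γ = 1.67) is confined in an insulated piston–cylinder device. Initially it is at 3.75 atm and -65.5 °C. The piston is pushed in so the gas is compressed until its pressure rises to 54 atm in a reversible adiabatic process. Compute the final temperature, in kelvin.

T₂ ≈ 605 K

Adiabatic: T₂/T₁ = (P₂/P₁)^((γ−1)/γ).
T₁ = -65.5 °C = 207.6 K.
T₂ = 207.6 × (54/3.75)^(0.401) = 605.4 K.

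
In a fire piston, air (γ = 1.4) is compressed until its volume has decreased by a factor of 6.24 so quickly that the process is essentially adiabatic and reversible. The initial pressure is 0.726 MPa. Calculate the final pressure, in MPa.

P₂ ≈ 9.42 MPa

Since PV^γ is constant along a reversible adiabat, P₂ = P₁ (V₁/V₂)^γ.
P₂ = 0.726 × 6.24^(1.4) = 9.423 MPa.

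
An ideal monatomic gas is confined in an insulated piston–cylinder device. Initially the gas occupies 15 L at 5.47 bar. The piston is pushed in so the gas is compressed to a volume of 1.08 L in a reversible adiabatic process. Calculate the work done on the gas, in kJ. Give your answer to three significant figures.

W ≈ 58.8 kJ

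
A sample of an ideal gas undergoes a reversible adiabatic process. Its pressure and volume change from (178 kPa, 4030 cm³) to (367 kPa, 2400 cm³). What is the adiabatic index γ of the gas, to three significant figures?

γ ≈ 1.40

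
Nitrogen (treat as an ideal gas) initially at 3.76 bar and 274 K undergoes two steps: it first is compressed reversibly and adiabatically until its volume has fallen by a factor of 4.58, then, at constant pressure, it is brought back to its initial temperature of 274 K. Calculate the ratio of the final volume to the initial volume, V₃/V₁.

V₃/V₁ ≈ 0.119

For a diatomic ideal gas γ = 7/5.
Adiabatic step: V₂/V₁ = 0.2183; T₂ = T₁·4.58^(2/5) = 503.6 K.
Isobaric step: V₃/V₂ = T₃/T₂ = 274/503.6.
V₃/V₁ = (V₂/V₁)(V₃/V₂) = 0.2183 × (274/503.6) = 0.1188.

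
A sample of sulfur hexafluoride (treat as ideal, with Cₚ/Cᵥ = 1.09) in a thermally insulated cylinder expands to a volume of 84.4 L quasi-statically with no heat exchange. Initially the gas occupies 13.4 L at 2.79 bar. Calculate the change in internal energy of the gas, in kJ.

ΔU ≈ -6.34 kJ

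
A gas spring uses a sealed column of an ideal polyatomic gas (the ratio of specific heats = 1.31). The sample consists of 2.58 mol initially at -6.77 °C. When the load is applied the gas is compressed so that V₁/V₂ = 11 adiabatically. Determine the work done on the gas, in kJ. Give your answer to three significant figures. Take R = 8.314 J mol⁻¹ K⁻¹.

W ≈ 20.3 kJ

For a reversible adiabat TV^(γ−1) is constant, so T₂ = T₁ (V₁/V₂)^(γ−1).
T₁ = -6.77 °C = 266.4 K.
T₂ = 266.4 × 11^(0.31) = 560.2 K.
Q = 0, so ΔU = W_on_gas = nCᵥΔT with Cᵥ = R/(γ−1) = 26.82 J/(mol·K).
ΔU = 2.58 × 26.82 × (560.2 − 266.4) = 20330 J.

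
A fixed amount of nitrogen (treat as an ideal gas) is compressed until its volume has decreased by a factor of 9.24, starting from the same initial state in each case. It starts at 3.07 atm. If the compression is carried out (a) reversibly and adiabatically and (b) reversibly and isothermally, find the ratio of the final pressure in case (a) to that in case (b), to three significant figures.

P_adiabatic / P_isothermal ≈ 2.43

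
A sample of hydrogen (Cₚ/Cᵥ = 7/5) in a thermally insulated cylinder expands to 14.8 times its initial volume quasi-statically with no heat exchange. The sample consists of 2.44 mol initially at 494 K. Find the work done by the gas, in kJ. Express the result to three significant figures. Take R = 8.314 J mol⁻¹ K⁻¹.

W ≈ 16.5 kJ

For a reversible adiabat TV^(γ−1) is constant, so T₂ = T₁ (V₁/V₂)^(γ−1).
T₂ = 494 × (1/14.8)^(2/5) = 168.1 K.
Q = 0, so ΔU = W_on_gas = nCᵥΔT with Cᵥ = R/(γ−1) = 20.79 J/(mol·K).
ΔU = 2.44 × 20.79 × (168.1 − 494) = -16530 J.
Work done by the gas = −ΔU = 16530 J.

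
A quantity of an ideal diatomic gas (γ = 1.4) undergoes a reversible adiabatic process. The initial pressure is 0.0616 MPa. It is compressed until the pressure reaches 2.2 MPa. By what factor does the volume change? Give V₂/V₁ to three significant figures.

V₂/V₁ ≈ 0.0778

From PV^γ = const, V₂/V₁ = (P₁/P₂)^(1/γ).
V₂/V₁ = (0.0616/2.2)^(0.714) = 0.07777.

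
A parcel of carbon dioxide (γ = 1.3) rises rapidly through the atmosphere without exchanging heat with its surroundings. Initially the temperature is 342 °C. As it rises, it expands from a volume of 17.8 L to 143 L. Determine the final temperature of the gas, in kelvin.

T₂ ≈ 329 K

For a reversible adiabat TV^(γ−1) is constant, so T₂ = T₁ (V₁/V₂)^(γ−1).
T₁ = 342 °C = 615.1 K.
T₂ = 615.1 × (17.8/143)^(0.3) = 329.2 K.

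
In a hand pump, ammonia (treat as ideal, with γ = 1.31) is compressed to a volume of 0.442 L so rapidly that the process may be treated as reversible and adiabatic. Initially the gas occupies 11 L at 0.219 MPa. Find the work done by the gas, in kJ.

P₂ = P₁(V₁/V₂)^γ = 0.219×(11/0.442)^(1.31) = 14.76 MPa.
For a reversible adiabat, W_by_gas = (P₁V₁ − P₂V₂)/(γ−1).
W_by = (219000×0.011 − 1.476×10^7×0.000442) / (0.31) = -13280 J.

W ≈ -13.3 kJ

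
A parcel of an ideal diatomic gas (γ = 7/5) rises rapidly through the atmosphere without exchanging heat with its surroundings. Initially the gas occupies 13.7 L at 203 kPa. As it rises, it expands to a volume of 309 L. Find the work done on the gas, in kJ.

P₂ = P₁(V₁/V₂)^γ = 203×(13.7/309)^(7/5) = 2.588 kPa.
For a reversible adiabat, W_by_gas = (P₁V₁ − P₂V₂)/(γ−1).
W_by = (203000×0.0137 − 2588×0.309) / (2/5) = 4954 J.
W_on_gas = −W_by = -4954 J.

W ≈ -4.95 kJ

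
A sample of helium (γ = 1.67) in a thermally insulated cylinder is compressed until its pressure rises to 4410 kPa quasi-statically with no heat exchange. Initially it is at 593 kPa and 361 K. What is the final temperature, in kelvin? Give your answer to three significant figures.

T₂ ≈ 807 K

Adiabatic: T₂/T₁ = (P₂/P₁)^((γ−1)/γ).
T₂ = 361 × (4410/593)^(0.401) = 807.4 K.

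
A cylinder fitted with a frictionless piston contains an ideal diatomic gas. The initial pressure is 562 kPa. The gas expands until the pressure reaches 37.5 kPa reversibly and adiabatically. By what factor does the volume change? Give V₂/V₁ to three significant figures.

V₂/V₁ ≈ 6.91

From PV^γ = const, V₂/V₁ = (P₁/P₂)^(1/γ).
For a diatomic ideal gas γ = 7/5.
V₂/V₁ = (562/37.5)^(5/7) = 6.915.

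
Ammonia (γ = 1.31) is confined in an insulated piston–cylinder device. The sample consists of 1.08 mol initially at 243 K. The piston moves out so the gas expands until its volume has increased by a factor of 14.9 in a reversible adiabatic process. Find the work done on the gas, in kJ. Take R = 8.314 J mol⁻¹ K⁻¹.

W ≈ -3.99 kJ

Adiabatic: T₁V₁^(γ−1) = T₂V₂^(γ−1) ⇒ T₂ = T₁ (V₁/V₂)^(γ−1).
T₂ = 243 × (1/14.9)^(0.31) = 105.2 K.
Q = 0, so ΔU = W_on_gas = nCᵥΔT with Cᵥ = R/(γ−1) = 26.82 J/(mol·K).
ΔU = 1.08 × 26.82 × (105.2 − 243) = -3992 J.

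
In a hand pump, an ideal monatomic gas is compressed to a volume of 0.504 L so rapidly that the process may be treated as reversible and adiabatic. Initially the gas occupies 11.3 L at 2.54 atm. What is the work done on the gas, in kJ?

γ = 5/3 for a monatomic ideal gas.
P₂ = P₁(V₁/V₂)^γ = 2.54×(11.3/0.504)^(5/3) = 452.8 atm.
For a reversible adiabat, W_by_gas = (P₁V₁ − P₂V₂)/(γ−1).
W_by = (257400×0.0113 − 4.588×10^7×0.000504) / (2/3) = -30320 J.
W_on_gas = −W_by = 30320 J.

W ≈ 30.3 kJ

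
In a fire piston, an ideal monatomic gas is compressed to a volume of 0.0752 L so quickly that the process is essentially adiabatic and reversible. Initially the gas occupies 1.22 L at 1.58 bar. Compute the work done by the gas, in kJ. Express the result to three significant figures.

W ≈ -1.56 kJ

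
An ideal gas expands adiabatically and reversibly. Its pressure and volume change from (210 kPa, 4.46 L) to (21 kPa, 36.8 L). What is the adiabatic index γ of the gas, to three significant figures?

γ ≈ 1.09

PV^γ = const ⇒ γ = ln(P₂/P₁) / ln(V₁/V₂).
γ = ln(21/210) / ln(4.46/36.8) = 1.091.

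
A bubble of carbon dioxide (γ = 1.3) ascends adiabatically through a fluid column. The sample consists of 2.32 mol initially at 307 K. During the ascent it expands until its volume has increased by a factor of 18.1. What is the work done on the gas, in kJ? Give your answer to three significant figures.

W ≈ -11.5 kJ

Adiabatic: T₁V₁^(γ−1) = T₂V₂^(γ−1) ⇒ T₂ = T₁ (V₁/V₂)^(γ−1).
T₂ = 307 × (1/18.1)^(0.3) = 128.8 K.
Q = 0, so ΔU = W_on_gas = nCᵥΔT with Cᵥ = R/(γ−1) = 27.71 J/(mol·K).
ΔU = 2.32 × 27.71 × (128.8 − 307) = -11460 J.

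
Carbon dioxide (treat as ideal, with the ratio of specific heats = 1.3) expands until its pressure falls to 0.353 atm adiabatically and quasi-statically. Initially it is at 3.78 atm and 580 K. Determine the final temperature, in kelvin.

T₂ ≈ 336 K

Adiabatic: T₂/T₁ = (P₂/P₁)^((γ−1)/γ).
T₂ = 580 × (0.353/3.78)^(0.231) = 335.6 K.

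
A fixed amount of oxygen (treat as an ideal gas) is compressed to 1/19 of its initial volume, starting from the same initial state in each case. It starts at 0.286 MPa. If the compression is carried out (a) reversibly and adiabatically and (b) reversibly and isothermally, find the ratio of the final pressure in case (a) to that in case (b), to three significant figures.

For a diatomic ideal gas γ = 7/5.
Isothermal: P_b = P₁(V₁/V₂) = 0.286×19.
Adiabatic: P_a = P₁(V₁/V₂)^γ = 0.286×19^(7/5).
P_a/P_b = (V₁/V₂)^(γ−1) = 19^(2/5) = 3.247.

P_adiabatic / P_isothermal ≈ 3.25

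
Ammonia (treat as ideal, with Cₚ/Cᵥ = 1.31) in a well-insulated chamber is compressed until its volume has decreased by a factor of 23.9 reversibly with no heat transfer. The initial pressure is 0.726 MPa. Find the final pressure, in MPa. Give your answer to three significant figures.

P₂ ≈ 46.4 MPa

Since PV^γ is constant along a reversible adiabat, P₂ = P₁ (V₁/V₂)^γ.
P₂ = 0.726 × 23.9^(1.31) = 46.41 MPa.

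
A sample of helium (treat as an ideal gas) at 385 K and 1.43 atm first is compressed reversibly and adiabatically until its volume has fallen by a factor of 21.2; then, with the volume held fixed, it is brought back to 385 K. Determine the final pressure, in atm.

For a monatomic ideal gas γ = 5/3.
Adiabatic step (PV^γ = const): P₂ = 1.43×21.2^(5/3) = 232.2 atm; T₂ = 385×21.2^(2/3) = 2949 K.
Isochoric: P₃ = P₂(T₃/T₂) = 232.2 × (385/2949) = 30.32 atm.

P₃ ≈ 30.3 atm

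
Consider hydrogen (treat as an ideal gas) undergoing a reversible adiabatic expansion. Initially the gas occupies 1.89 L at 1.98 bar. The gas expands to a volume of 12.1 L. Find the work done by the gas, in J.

γ = 7/5 for a diatomic ideal gas.
P₂ = P₁(V₁/V₂)^γ = 1.98×(1.89/12.1)^(7/5) = 0.1472 bar.
For a reversible adiabat, W_by_gas = (P₁V₁ − P₂V₂)/(γ−1).
W_by = (198000×0.00189 − 14720×0.0121) / (2/5) = 490.4 J.

W ≈ 490 J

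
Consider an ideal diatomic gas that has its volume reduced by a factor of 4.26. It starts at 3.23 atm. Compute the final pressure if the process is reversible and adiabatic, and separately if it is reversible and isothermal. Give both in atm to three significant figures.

adiabatic: 24.6 atm; isothermal: 13.8 atm

For a diatomic ideal gas γ = 7/5.
Isothermal: P₂ = P₁(V₁/V₂) = 3.23×4.26 = 13.76 atm.
Adiabatic: P₂ = P₁(V₁/V₂)^γ = 3.23×4.26^(7/5) = 24.57 atm.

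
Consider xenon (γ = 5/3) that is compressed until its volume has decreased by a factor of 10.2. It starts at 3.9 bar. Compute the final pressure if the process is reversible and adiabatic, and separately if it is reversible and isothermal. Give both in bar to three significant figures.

adiabatic: 187 bar; isothermal: 39.8 bar

Isothermal: P₂ = P₁(V₁/V₂) = 3.9×10.2 = 39.78 bar.
Adiabatic: P₂ = P₁(V₁/V₂)^γ = 3.9×10.2^(5/3) = 187.1 bar.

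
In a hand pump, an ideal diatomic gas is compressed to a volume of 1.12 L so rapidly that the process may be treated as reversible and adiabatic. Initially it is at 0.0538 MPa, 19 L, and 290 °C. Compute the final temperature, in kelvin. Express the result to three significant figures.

T₂ ≈ 1750 K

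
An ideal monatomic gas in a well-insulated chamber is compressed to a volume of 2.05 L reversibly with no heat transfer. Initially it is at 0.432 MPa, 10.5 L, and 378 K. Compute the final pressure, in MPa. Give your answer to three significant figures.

Adiabatic: P₁V₁^γ = P₂V₂^γ ⇒ P₂ = P₁ (V₁/V₂)^γ.
γ = 5/3 for a monatomic ideal gas.
P₂ = 0.432 × (10.5/2.05)^(5/3) = 6.575 MPa.

P₂ ≈ 6.57 MPa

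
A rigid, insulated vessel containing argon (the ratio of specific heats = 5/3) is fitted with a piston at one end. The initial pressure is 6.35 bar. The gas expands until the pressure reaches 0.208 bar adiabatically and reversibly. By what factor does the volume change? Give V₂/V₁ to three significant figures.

V₂/V₁ ≈ 7.78

From PV^γ = const, V₂/V₁ = (P₁/P₂)^(1/γ).
V₂/V₁ = (6.35/0.208)^(3/5) = 7.777.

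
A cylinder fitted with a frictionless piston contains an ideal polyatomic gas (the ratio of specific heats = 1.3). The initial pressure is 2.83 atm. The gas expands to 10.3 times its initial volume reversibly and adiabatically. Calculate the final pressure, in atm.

Since PV^γ is constant along a reversible adiabat, P₂ = P₁ (V₁/V₂)^γ.
P₂ = 2.83 × (1/10.3)^(1.3) = 0.1365 atm.

P₂ ≈ 0.136 atm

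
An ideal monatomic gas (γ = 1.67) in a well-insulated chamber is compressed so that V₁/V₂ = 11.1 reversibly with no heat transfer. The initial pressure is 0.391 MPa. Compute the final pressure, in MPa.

P₂ ≈ 21.8 MPa

Adiabatic: P₁V₁^γ = P₂V₂^γ ⇒ P₂ = P₁ (V₁/V₂)^γ.
P₂ = 0.391 × 11.1^(1.67) = 21.77 MPa.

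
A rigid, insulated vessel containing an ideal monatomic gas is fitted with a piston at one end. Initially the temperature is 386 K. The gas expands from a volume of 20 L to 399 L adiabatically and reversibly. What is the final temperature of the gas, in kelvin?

T₂ ≈ 52.5 K

Adiabatic: T₁V₁^(γ−1) = T₂V₂^(γ−1) ⇒ T₂ = T₁ (V₁/V₂)^(γ−1).
For a monatomic ideal gas γ = 5/3, so γ−1 = 2/3.
T₂ = 386 × (20/399)^(2/3) = 52.48 K.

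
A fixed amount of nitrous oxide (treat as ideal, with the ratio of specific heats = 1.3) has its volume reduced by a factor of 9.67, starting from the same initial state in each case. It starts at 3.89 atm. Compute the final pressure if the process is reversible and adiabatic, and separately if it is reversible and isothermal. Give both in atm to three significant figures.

adiabatic: 74.3 atm; isothermal: 37.6 atm

Isothermal: P₂ = P₁(V₁/V₂) = 3.89×9.67 = 37.62 atm.
Adiabatic: P₂ = P₁(V₁/V₂)^γ = 3.89×9.67^(1.3) = 74.3 atm.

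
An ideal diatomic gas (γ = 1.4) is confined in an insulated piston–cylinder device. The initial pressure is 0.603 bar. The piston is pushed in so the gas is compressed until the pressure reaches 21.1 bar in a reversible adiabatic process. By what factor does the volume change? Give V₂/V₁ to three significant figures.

From PV^γ = const, V₂/V₁ = (P₁/P₂)^(1/γ).
V₂/V₁ = (0.603/21.1)^(0.714) = 0.07892.

V₂/V₁ ≈ 0.0789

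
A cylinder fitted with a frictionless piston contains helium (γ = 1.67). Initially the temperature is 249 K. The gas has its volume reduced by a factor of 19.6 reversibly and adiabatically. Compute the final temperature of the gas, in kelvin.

T₂ ≈ 1830 K

Adiabatic: T₁V₁^(γ−1) = T₂V₂^(γ−1) ⇒ T₂ = T₁ (V₁/V₂)^(γ−1).
T₂ = 249 × 19.6^(0.67) = 1828 K.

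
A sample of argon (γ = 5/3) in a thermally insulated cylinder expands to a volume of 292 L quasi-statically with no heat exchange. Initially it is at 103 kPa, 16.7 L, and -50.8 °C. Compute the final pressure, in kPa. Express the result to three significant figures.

P₂ ≈ 0.874 kPa

Since PV^γ is constant along a reversible adiabat, P₂ = P₁ (V₁/V₂)^γ.
P₂ = 103 × (16.7/292)^(5/3) = 0.8744 kPa.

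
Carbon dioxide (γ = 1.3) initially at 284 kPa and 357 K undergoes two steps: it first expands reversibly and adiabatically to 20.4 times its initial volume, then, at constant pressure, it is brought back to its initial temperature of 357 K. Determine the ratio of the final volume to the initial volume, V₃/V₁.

Adiabatic step: V₂/V₁ = 20.4; T₂ = T₁·(1/20.4)^(0.3) = 144.5 K.
Isobaric step: V₃/V₂ = T₃/T₂ = 357/144.5.
V₃/V₁ = (V₂/V₁)(V₃/V₂) = 20.4 × (357/144.5) = 50.41.

V₃/V₁ ≈ 50.4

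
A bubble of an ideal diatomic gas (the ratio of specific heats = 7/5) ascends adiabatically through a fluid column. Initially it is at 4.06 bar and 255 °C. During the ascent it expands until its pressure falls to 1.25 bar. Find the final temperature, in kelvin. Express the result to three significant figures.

T₂ ≈ 377 K

Adiabatic: T₂/T₁ = (P₂/P₁)^((γ−1)/γ).
T₁ = 255 °C = 528.1 K.
T₂ = 528.1 × (1.25/4.06)^(2/7) = 377.2 K.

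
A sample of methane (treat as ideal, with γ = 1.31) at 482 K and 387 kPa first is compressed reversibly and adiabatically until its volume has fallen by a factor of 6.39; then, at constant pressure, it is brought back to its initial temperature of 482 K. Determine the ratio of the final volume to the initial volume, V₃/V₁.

V₃/V₁ ≈ 0.0881

Adiabatic step: V₂/V₁ = 0.1565; T₂ = T₁·6.39^(0.31) = 856.5 K.
Isobaric step: V₃/V₂ = T₃/T₂ = 482/856.5.
V₃/V₁ = (V₂/V₁)(V₃/V₂) = 0.1565 × (482/856.5) = 0.08806.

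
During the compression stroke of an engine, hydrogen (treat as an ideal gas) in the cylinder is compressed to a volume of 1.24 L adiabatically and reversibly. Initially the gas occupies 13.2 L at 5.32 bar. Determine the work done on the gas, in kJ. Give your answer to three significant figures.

W ≈ 27.7 kJ

γ = 7/5 for a diatomic ideal gas.
P₂ = P₁(V₁/V₂)^γ = 5.32×(13.2/1.24)^(7/5) = 145.9 bar.
For a reversible adiabat, W_by_gas = (P₁V₁ − P₂V₂)/(γ−1).
W_by = (532000×0.0132 − 1.459×10^7×0.00124) / (2/5) = -27660 J.
W_on_gas = −W_by = 27660 J.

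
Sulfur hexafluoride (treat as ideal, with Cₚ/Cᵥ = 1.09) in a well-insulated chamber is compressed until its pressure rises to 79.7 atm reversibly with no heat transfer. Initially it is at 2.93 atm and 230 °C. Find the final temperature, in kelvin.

T₂ ≈ 661 K

Adiabatic: T₂/T₁ = (P₂/P₁)^((γ−1)/γ).
T₁ = 230 °C = 503.1 K.
T₂ = 503.1 × (79.7/2.93)^(0.0826) = 660.9 K.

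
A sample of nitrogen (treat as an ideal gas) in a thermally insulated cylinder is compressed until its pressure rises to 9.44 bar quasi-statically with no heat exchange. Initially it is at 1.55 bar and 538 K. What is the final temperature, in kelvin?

T₂ ≈ 901 K

Adiabatic: T₂/T₁ = (P₂/P₁)^((γ−1)/γ).
For a diatomic ideal gas γ = 7/5, so (γ−1)/γ = 2/7.
T₂ = 538 × (9.44/1.55)^(2/7) = 901.5 K.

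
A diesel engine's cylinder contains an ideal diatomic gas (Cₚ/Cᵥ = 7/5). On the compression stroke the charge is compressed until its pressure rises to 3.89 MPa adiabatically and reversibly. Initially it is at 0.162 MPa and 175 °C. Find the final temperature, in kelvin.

T₂ ≈ 1110 K

Along an adiabat T P^((1−γ)/γ) is constant, so T₂ = T₁ (P₂/P₁)^((γ−1)/γ).
T₁ = 175 °C = 448.1 K.
T₂ = 448.1 × (3.89/0.162)^(2/7) = 1111 K.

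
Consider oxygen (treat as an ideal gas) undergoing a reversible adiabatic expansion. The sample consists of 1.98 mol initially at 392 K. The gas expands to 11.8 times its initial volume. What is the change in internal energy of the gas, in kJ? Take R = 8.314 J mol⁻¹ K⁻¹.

Adiabatic: T₁V₁^(γ−1) = T₂V₂^(γ−1) ⇒ T₂ = T₁ (V₁/V₂)^(γ−1).
γ = 7/5 for a diatomic ideal gas, so γ−1 = 2/5.
T₂ = 392 × (1/11.8)^(2/5) = 146.1 K.
Q = 0, so ΔU = W_on_gas = nCᵥΔT with Cᵥ = R/(γ−1) = 20.79 J/(mol·K).
ΔU = 1.98 × 20.79 × (146.1 − 392) = -10120 J.

ΔU ≈ -10.1 kJ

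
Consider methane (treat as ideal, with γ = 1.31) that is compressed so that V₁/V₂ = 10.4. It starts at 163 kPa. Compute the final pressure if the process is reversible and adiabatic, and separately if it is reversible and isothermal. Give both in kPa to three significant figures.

adiabatic: 3500 kPa; isothermal: 1700 kPa

Isothermal: P₂ = P₁(V₁/V₂) = 163×10.4 = 1695 kPa.
Adiabatic: P₂ = P₁(V₁/V₂)^γ = 163×10.4^(1.31) = 3503 kPa.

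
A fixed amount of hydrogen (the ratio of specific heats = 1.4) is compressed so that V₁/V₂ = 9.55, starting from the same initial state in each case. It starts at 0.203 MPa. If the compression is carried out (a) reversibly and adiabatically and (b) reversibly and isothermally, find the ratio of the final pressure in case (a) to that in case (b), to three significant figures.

P_adiabatic / P_isothermal ≈ 2.47

Isothermal: P_b = P₁(V₁/V₂) = 0.203×9.55.
Adiabatic: P_a = P₁(V₁/V₂)^γ = 0.203×9.55^(1.4).
P_a/P_b = (V₁/V₂)^(γ−1) = 9.55^(0.4) = 2.466.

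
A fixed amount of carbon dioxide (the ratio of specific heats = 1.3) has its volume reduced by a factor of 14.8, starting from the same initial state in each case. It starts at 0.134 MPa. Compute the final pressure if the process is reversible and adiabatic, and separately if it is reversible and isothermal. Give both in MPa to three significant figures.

Isothermal: P₂ = P₁(V₁/V₂) = 0.134×14.8 = 1.983 MPa.
Adiabatic: P₂ = P₁(V₁/V₂)^γ = 0.134×14.8^(1.3) = 4.451 MPa.

adiabatic: 4.45 MPa; isothermal: 1.98 MPa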